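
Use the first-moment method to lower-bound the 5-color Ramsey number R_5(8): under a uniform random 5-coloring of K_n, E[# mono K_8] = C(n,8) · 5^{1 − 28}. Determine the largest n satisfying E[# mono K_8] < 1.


We need C(n, 8) · 5^{1 − 28} < 1, i.e. C(n, 8) < 5^{28 − 1} = 7450580596923828125.
Check values of n near the boundary:
  n = 861: C(861, 8) = 7250034996615275865; 7250034996615275865 < 7450580596923828125? YES
  n = 862: C(862, 8) = 7317951015318931845; 7317951015318931845 < 7450580596923828125? YES
  n = 863: C(863, 8) = 7386423071602617757; 7386423071602617757 < 7450580596923828125? YES
  n = 864: C(864, 8) = 7455455062926006708; 7455455062926006708 < 7450580596923828125? NO
The largest n with C(n, 8) < 7450580596923828125 is n = 863 (where E[X] = 7386423071602617757/7450580596923828125 ≈ 0.991389). Hence R_5(8) > 863, i.e. R_5(8) ≥ 864.

Largest n = 863; hence R_5(8) > 863.


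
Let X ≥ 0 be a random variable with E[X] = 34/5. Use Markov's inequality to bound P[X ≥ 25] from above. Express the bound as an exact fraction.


μ = E[X] = 34/5, a = 25.
Markov: P[X ≥ 25] ≤ μ/a = (34/5)/25 = 34/125.
Numerically: ≈ 0.2720.
(Since a = 25 > μ = 6.8000, the bound 34/125 is < 1 and informative.)

P[X ≥ 25] ≤ 34/125 ≈ 0.2720.


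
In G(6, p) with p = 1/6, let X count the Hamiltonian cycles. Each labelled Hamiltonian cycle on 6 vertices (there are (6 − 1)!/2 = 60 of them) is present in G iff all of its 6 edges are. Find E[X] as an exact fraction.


K_6 has (6 − 1)!/2 = 60 labelled Hamiltonian cycles.
For each such Hamiltonian cycle H, let X_H = 1 if all 6 edges of H are present in G. Then P[X_H = 1] = p^{6} = (1/6)^{6} = 1/46656.
By linearity of expectation: E[X] = Σ_H E[X_H] = 60 · p^{6} = 60 · 1/46656 = 5/3888.
Numerically: E[X] ≈ 0.00129.

E[X] = 60 · (1/6)^{6} = 5/3888 ≈ 0.00129.


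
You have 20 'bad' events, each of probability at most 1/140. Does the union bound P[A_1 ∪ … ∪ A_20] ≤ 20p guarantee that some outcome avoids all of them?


Union bound: P[∪_{i=1}^{20} A_i] ≤ Σ_i P[A_i] ≤ 20·p = 20·(1/140) = 1/7.
Numerically: 1/7 ≈ 0.143.
Is 1/7 < 1? YES.
Since P[∪ A_i] ≤ 1/7 < 1, the complement has P[∩ A_i^c] ≥ 1 − 1/7 = 6/7 > 0, so some outcome avoids every A_i.

20·p = 1/7 ≈ 0.143; existence CERTIFIED by the union bound.


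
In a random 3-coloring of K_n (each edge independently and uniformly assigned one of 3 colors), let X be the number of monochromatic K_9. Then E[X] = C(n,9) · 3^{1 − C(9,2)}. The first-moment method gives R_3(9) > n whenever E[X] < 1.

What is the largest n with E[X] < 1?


We need C(n, 9) · 3^{1 − 36} < 1, i.e. C(n, 9) < 3^{36 − 1} = 50031545098999707.
Check values of n near the boundary:
  n = 296: C(296, 9) = 42513789098994080; 42513789098994080 < 50031545098999707? YES
  n = 297: C(297, 9) = 43842345008337645; 43842345008337645 < 50031545098999707? YES
  n = 298: C(298, 9) = 45207677551849890; 45207677551849890 < 50031545098999707? YES
  n = 299: C(299, 9) = 46610674441390059; 46610674441390059 < 50031545098999707? YES
  n = 300: C(300, 9) = 48052241692154700; 48052241692154700 < 50031545098999707? YES
  n = 301: C(301, 9) = 49533303936090975; 49533303936090975 < 50031545098999707? YES
  n = 302: C(302, 9) = 51054804739588650; 51054804739588650 < 50031545098999707? NO
The largest n with C(n, 9) < 50031545098999707 is n = 301 (where E[X] = 16511101312030325/16677181699666569 ≈ 0.990041). Hence R_3(9) > 301, i.e. R_3(9) ≥ 302.

Largest n = 301; hence R_3(9) > 301.


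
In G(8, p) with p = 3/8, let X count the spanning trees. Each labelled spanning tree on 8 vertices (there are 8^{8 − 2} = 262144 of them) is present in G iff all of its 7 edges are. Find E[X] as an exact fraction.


K_8 has 8^{8 − 2} = 262144 labelled spanning trees.
For each such spanning tree H, let X_H = 1 if all 7 edges of H are present in G. Then P[X_H = 1] = p^{7} = (3/8)^{7} = 2187/2097152.
By linearity: E[X] = Σ_H E[X_H] = 262144 · p^{7} = 262144 · 2187/2097152 = 2187/8.
Numerically: E[X] ≈ 273.

E[X] = 262144 · (3/8)^{7} = 2187/8 ≈ 273.


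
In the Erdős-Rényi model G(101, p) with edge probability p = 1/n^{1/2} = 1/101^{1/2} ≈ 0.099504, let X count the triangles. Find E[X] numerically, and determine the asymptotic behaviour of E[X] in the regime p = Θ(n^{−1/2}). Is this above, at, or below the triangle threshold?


Number of potential triangles: C(101, 3) = 166650.
Each occurs with probability p³ ≈ (0.099504)³ ≈ 9.8518534e-04.
By linearity: E[X] = C(101, 3)·p³ ≈ 166650 · 9.8518534e-04 ≈ 164.18114.
Since α = 1/2 < 1, p = c/n^{1/2} ≫ 1/n is above the triangle threshold p ~ 1/n. Asymptotically E[X] ~ (c³/6)·n^{3(1−α)} = (1³/6)·n^{1.5} → ∞; triangles are abundant w.h.p.

E[X] ≈ 164.18114; in regime p = Θ(1/n^{1/2}) E[X] diverges (above the triangle threshold p ~ 1/n).


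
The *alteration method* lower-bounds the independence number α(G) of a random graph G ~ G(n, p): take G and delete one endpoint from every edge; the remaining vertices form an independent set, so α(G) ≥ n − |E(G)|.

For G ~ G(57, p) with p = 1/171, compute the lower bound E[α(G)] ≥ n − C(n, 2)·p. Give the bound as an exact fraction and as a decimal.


E[|E(G)|] = C(57, 2)·p = 1596 · (1/171) = 28/3.
E[α(G)] ≥ n − E[|E(G)|] = 57 − 28/3 = 143/3.
Numerically: ≈ 47.66667.
(This is only a lower bound; the true E[α(G)] may be larger.)

E[α(G)] ≥ 143/3 ≈ 47.66667.


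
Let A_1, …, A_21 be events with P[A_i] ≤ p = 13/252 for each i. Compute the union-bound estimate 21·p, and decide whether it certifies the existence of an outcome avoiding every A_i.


Union bound: P[∪_{i=1}^{21} A_i] ≤ Σ_i P[A_i] ≤ 21·p = 21·(13/252) = 13/12.
Numerically: 13/12 ≈ 1.083.
Is 13/12 < 1? NO.
Since the bound 13/12 is ≥ 1, the union bound is uninformative here; it does NOT by itself certify existence.

21·p = 13/12 ≈ 1.083; existence NOT certified by the union bound.


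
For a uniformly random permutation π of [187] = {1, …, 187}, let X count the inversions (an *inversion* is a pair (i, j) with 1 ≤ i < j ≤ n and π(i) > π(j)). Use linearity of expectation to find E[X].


Write X = Σ X_I over the C(187, 2) = 17391 pairs i < j, with X_I the indicator of one inversion.
There are 17391 indicators.
For each fixed pair i < j, the values π(i) and π(j) are two distinct elements of {1, …, 187} in uniformly random order; by symmetry P[π(i) > π(j)] = 1/2.
By linearity: E[X] = 17391 · (1/2) = C(187, 2) · (1/2) = 17391/2 = 17391/2 ≈ 8695.500000.

E[X] = 17391/2 = 8695.500000.


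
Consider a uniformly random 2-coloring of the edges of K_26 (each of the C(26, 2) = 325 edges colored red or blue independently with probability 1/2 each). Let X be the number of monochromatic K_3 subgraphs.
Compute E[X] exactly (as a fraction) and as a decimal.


Let X = Σ_S X_S over the C(26, 3) = 2600 subsets S of size 3, where X_S = 1 if the K_3 on S is monochromatic.
For a fixed S, the K_3 on S has C(3, 2) = 3 edges. P[all 3 edges red] = (1/2)^3, and likewise for blue, so P[monochromatic] = 2·(1/2)^3 = 2^{1 − 3} = 1/4.
Summing: E[X] = C(26, 3) · 2^{1 − 3} = 2600 · 1/4 = 650.
Numerically: E[X] ≈ 650.000000.

E[X] = C(26,3)·2^(1−C(3,2)) = 650 ≈ 650.000000.


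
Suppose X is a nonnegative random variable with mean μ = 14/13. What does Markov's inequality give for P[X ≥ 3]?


μ = E[X] = 14/13, a = 3.
Markov: P[X ≥ 3] ≤ μ/a = (14/13)/3 = 14/39.
Numerically: ≈ 0.35897.
(Since a = 3 > μ = 1.07692, the bound 14/39 is < 1 and informative.)

P[X ≥ 3] ≤ 14/39 ≈ 0.35897.


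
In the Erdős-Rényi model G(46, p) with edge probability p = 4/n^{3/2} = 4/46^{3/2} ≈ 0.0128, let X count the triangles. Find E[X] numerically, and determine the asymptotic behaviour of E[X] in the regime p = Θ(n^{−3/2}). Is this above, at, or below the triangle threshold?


Number of potential triangles: C(46, 3) = 15180.
Each occurs with probability p³ ≈ (0.0128)³ ≈ 2.10751e-06.
By linearity: E[X] = C(46, 3)·p³ ≈ 15180 · 2.10751e-06 ≈ 0.032.
Since α = 3/2 > 1, p = c/n^{3/2} = o(1/n) is below the triangle threshold p ~ 1/n. Asymptotically E[X] ~ (c³/6)·n^{3(1−α)} = (4³/6)·n^{-1.5} → 0, so by Markov's inequality G has no triangles w.h.p.

E[X] ≈ 0.032; in regime p = Θ(1/n^{3/2}) E[X] tends to 0 (below the triangle threshold p ~ 1/n).


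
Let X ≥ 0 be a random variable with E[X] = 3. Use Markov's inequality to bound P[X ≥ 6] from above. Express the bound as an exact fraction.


μ = E[X] = 3, a = 6.
Markov: P[X ≥ 6] ≤ μ/a = (3)/6 = 1/2.
Numerically: ≈ 0.50000.
(Since a = 6 > μ = 3.00000, the bound 1/2 is < 1 and informative.)

P[X ≥ 6] ≤ 1/2 ≈ 0.50000.


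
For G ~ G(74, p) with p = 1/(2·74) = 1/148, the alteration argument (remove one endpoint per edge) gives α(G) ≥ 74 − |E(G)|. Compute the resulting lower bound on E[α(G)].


E[|E(G)|] = C(74, 2)·p = 2701 · (1/148) = 73/4.
E[α(G)] ≥ n − E[|E(G)|] = 74 − 73/4 = 223/4.
Numerically: ≈ 55.750000.
(This is only a lower bound; the true E[α(G)] may be larger.)

E[α(G)] ≥ 223/4 ≈ 55.750000.


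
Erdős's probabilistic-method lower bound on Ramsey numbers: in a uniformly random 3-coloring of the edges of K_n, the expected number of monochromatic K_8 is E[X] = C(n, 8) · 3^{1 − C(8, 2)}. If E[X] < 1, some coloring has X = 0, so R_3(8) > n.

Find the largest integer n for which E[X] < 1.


We need C(n, 8) · 3^{1 − 28} < 1, i.e. C(n, 8) < 3^{28 − 1} = 7625597484987.
Check values of n near the boundary:
  n = 152: C(152, 8) = 5859727868575; 5859727868575 < 7625597484987? YES
  n = 153: C(153, 8) = 6183023199255; 6183023199255 < 7625597484987? YES
  n = 154: C(154, 8) = 6521818990995; 6521818990995 < 7625597484987? YES
  n = 155: C(155, 8) = 6876747915675; 6876747915675 < 7625597484987? YES
  n = 156: C(156, 8) = 7248464019225; 7248464019225 < 7625597484987? YES
  n = 157: C(157, 8) = 7637643295425; 7637643295425 < 7625597484987? NO
The largest n with C(n, 8) < 7625597484987 is n = 156 (where E[X] = 805384891025/847288609443 ≈ 0.950544). Hence R_3(8) > 156, i.e. R_3(8) ≥ 157.

Largest n = 156; hence R_3(8) > 156.


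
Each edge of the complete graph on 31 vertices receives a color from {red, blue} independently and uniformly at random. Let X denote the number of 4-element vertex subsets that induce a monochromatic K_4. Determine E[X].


Let X = Σ_S X_S over the C(31, 4) = 31465 subsets S of size 4, where X_S = 1 if the K_4 on S is monochromatic.
For a fixed S, the K_4 on S has C(4, 2) = 6 edges. P[all 6 edges red] = (1/2)^6, and likewise for blue, so P[monochromatic] = 2·(1/2)^6 = 2^{1 − 6} = 1/32.
By linearity: E[X] = C(31, 4) · 2^{1 − 6} = 31465 · 1/32 = 31465/32.
Numerically: E[X] ≈ 983.28125.

E[X] = C(31,4)·2^(1−C(4,2)) = 31465/32 ≈ 983.28125.


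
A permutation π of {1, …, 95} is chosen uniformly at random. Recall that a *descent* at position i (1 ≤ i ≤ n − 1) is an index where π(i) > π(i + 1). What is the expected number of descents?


Write X = Σ X_I over i = 1, …, 94, with X_I the indicator of one descent.
There are 94 indicators.
For each fixed i, the pair (π(i), π(i+1)) is a uniformly random ordered pair of distinct values from {1, …, 95}; by symmetry P[π(i) > π(i+1)] = 1/2.
By linearity: E[X] = 94 · (1/2) = (95 − 1) · (1/2) = 47 ≈ 47.0000.

E[X] = 47 = 47.0000.


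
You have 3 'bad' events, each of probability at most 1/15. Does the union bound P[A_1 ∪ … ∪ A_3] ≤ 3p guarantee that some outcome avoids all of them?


Union bound: P[∪_{i=1}^{3} A_i] ≤ Σ_i P[A_i] ≤ 3·p = 3·(1/15) = 1/5.
Numerically: 1/5 ≈ 0.20000.
Is 1/5 < 1? YES.
Since P[∪ A_i] ≤ 1/5 < 1, the complement has P[∩ A_i^c] ≥ 1 − 1/5 = 4/5 > 0, so some outcome avoids every A_i.

3·p = 1/5 ≈ 0.20000; existence CERTIFIED by the union bound.


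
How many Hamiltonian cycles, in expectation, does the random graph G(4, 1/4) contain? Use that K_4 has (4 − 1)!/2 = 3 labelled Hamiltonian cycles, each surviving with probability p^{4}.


K_4 has (4 − 1)!/2 = 3 labelled Hamiltonian cycles.
For each such Hamiltonian cycle H, let X_H = 1 if all 4 edges of H are present in G. Then P[X_H = 1] = p^{4} = (1/4)^{4} = 1/256.
By linearity of expectation: E[X] = Σ_H E[X_H] = 3 · p^{4} = 3 · 1/256 = 3/256.
Numerically: E[X] ≈ 0.011719.

E[X] = 3 · (1/4)^{4} = 3/256 ≈ 0.011719.


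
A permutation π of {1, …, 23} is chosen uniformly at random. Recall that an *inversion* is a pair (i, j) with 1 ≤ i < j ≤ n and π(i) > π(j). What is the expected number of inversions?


Write X = Σ X_I over the C(23, 2) = 253 pairs i < j, with X_I the indicator of one inversion.
There are 253 indicators.
For each fixed pair i < j, the values π(i) and π(j) are two distinct elements of {1, …, 23} in uniformly random order; by symmetry P[π(i) > π(j)] = 1/2.
By linearity: E[X] = 253 · (1/2) = C(23, 2) · (1/2) = 253/2 = 253/2 ≈ 126.5000.

E[X] = 253/2 = 126.5000.


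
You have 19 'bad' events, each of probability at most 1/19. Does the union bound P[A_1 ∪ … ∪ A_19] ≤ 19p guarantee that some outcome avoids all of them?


Union bound: P[∪_{i=1}^{19} A_i] ≤ Σ_i P[A_i] ≤ 19·p = 19·(1/19) = 1.
Numerically: 1 ≈ 1.000000.
Is 1 < 1? NO.
Since the bound 1 is ≥ 1, the union bound is uninformative here; it does NOT by itself certify existence.

19·p = 1 ≈ 1.000000; existence NOT certified by the union bound.


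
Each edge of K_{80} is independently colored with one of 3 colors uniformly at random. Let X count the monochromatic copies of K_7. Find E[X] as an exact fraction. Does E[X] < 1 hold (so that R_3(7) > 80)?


E[X] = C(80, 7) · 3^{1 − 21} = 3176716400 · 3^{−20} = 3176716400/3486784401.
As a reduced fraction: E[X] = 3176716400/3486784401 ≈ 0.9110734.
Is E[X] < 1? YES.
Since E[X] < 1, there exists a 3-coloring of K_{80} with no monochromatic K_7; hence R_3(7) > 80.

E[X] = 3176716400/3486784401 ≈ 0.9110734; E[X] < 1, so R_3(7) > 80.


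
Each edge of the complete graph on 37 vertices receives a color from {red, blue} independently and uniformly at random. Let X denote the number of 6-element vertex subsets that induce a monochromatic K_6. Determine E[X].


Let X = Σ_S X_S over the C(37, 6) = 2324784 subsets S of size 6, where X_S = 1 if the K_6 on S is monochromatic.
For a fixed S, the K_6 on S has C(6, 2) = 15 edges. P[all 15 edges red] = (1/2)^15, and likewise for blue, so P[monochromatic] = 2·(1/2)^15 = 2^{1 − 15} = 1/16384.
Summing: E[X] = C(37, 6) · 2^{1 − 15} = 2324784 · 1/16384 = 145299/1024.
Numerically: E[X] ≈ 141.89355.

E[X] = C(37,6)·2^(1−C(6,2)) = 145299/1024 ≈ 141.89355.


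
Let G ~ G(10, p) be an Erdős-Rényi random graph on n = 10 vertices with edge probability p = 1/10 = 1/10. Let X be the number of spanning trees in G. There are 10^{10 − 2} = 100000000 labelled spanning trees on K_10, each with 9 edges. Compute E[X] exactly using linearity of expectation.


K_10 has 10^{10 − 2} = 100000000 labelled spanning trees.
For each such spanning tree H, let X_H = 1 if all 9 edges of H are present in G. Then P[X_H = 1] = p^{9} = (1/10)^{9} = 1/1000000000.
Summing the indicators: E[X] = Σ_H E[X_H] = 100000000 · p^{9} = 100000000 · 1/1000000000 = 1/10.
Numerically: E[X] ≈ 0.1.

E[X] = 100000000 · (1/10)^{9} = 1/10 ≈ 0.1.


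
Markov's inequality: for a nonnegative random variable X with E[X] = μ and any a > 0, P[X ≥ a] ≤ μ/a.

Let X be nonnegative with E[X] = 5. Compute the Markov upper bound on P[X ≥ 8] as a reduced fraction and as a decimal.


μ = E[X] = 5, a = 8.
Markov: P[X ≥ 8] ≤ μ/a = (5)/8 = 5/8.
Numerically: ≈ 0.625.
(Since a = 8 > μ = 5.000, the bound 5/8 is < 1 and informative.)

P[X ≥ 8] ≤ 5/8 ≈ 0.625.


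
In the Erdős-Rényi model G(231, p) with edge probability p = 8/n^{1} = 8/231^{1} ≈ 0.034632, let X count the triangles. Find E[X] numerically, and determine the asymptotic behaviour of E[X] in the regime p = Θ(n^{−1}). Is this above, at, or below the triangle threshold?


Number of potential triangles: C(231, 3) = 2027795.
Each occurs with probability p³ ≈ (0.034632)³ ≈ 4.1536894e-05.
By linearity: E[X] = C(231, 3)·p³ ≈ 2027795 · 4.1536894e-05 ≈ 84.22831.
Here α = 1, so p = 8/n is exactly at the triangle threshold p ~ 1/n. Asymptotically E[X] → c³/6 = 8³/6 = 256/3 ≈ 85.33333, a bounded constant. In this regime the triangle count is asymptotically Poisson(c³/6).

E[X] ≈ 84.22831; in regime p = Θ(1/n^{1}) E[X] stays bounded (at the triangle threshold p ~ 1/n).


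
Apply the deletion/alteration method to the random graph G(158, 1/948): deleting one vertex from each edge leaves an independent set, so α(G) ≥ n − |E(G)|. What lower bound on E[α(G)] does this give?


E[|E(G)|] = C(158, 2)·p = 12403 · (1/948) = 157/12.
E[α(G)] ≥ n − E[|E(G)|] = 158 − 157/12 = 1739/12.
Numerically: ≈ 144.916667.
(This is only a lower bound; the true E[α(G)] may be larger.)

E[α(G)] ≥ 1739/12 ≈ 144.916667.


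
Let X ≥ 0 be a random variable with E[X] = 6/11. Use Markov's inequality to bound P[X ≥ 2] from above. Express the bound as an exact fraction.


μ = E[X] = 6/11, a = 2.
Markov: P[X ≥ 2] ≤ μ/a = (6/11)/2 = 3/11.
Numerically: ≈ 0.2727.
(Since a = 2 > μ = 0.5455, the bound 3/11 is < 1 and informative.)

P[X ≥ 2] ≤ 3/11 ≈ 0.2727.


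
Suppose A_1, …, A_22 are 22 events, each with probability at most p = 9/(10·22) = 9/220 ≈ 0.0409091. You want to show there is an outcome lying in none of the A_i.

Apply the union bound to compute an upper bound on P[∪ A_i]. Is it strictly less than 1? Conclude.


Union bound: P[∪_{i=1}^{22} A_i] ≤ Σ_i P[A_i] ≤ 22·p = 22·(9/220) = 9/10.
Numerically: 9/10 ≈ 0.9000000.
Is 9/10 < 1? YES.
Since P[∪ A_i] ≤ 9/10 < 1, the complement has P[∩ A_i^c] ≥ 1 − 9/10 = 1/10 > 0, so some outcome avoids every A_i.

22·p = 9/10 ≈ 0.9000000; existence CERTIFIED by the union bound.


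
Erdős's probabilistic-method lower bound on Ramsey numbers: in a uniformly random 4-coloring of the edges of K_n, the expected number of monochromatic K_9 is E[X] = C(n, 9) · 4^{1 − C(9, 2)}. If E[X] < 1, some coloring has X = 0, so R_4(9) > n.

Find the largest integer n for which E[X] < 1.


We need C(n, 9) · 4^{1 − 36} < 1, i.e. C(n, 9) < 4^{36 − 1} = 1180591620717411303424.
Check values of n near the boundary:
  n = 912: C(912, 9) = 1156095740032081475120; 1156095740032081475120 < 1180591620717411303424? YES
  n = 913: C(913, 9) = 1167605542753639808390; 1167605542753639808390 < 1180591620717411303424? YES
  n = 914: C(914, 9) = 1179217089587653905932; 1179217089587653905932 < 1180591620717411303424? YES
  n = 915: C(915, 9) = 1190931166636537885130; 1190931166636537885130 < 1180591620717411303424? NO
The largest n with C(n, 9) < 1180591620717411303424 is n = 914 (where E[X] = 294804272396913476483/295147905179352825856 ≈ 0.9988357). Hence R_4(9) > 914, i.e. R_4(9) ≥ 915.

Largest n = 914; hence R_4(9) > 914.


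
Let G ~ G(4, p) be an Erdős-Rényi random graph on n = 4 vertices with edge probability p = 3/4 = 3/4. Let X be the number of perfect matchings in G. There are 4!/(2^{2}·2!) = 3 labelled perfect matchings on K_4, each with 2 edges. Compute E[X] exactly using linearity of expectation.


K_4 has 4!/(2^{2}·2!) = 3 labelled perfect matchings.
For each such perfect matching H, let X_H = 1 if all 2 edges of H are present in G. Then P[X_H = 1] = p^{2} = (3/4)^{2} = 9/16.
Summing the indicators: E[X] = Σ_H E[X_H] = 3 · p^{2} = 3 · 9/16 = 27/16.
Numerically: E[X] ≈ 1.69.

E[X] = 3 · (3/4)^{2} = 27/16 ≈ 1.69.


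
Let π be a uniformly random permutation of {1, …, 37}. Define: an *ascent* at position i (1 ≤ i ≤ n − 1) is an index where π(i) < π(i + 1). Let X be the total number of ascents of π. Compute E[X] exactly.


Write X = Σ X_I over i = 1, …, 36, with X_I the indicator of one ascent.
There are 36 indicators.
For each fixed i, the pair (π(i), π(i+1)) is a uniformly random ordered pair of distinct values from {1, …, 37}; by symmetry P[π(i) < π(i+1)] = 1/2.
By linearity: E[X] = 36 · (1/2) = (37 − 1) · (1/2) = 18 ≈ 18.000.

E[X] = 18 = 18.000.


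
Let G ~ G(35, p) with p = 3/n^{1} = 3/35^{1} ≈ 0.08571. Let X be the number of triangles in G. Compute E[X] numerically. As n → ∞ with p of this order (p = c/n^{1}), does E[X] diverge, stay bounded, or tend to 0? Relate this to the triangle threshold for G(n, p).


Number of potential triangles: C(35, 3) = 6545.
Each occurs with probability p³ ≈ (0.08571)³ ≈ 6.297376e-04.
By linearity: E[X] = C(35, 3)·p³ ≈ 6545 · 6.297376e-04 ≈ 4.1216.
Here α = 1, so p = 3/n is exactly at the triangle threshold p ~ 1/n. Asymptotically E[X] → c³/6 = 3³/6 = 9/2 ≈ 4.5000, a bounded constant. In this regime the triangle count is asymptotically Poisson(c³/6).

E[X] ≈ 4.1216; in regime p = Θ(1/n^{1}) E[X] stays bounded (at the triangle threshold p ~ 1/n).


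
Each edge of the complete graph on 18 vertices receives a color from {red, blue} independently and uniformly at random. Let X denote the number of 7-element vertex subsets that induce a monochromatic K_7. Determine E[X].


Let X = Σ_S X_S over the C(18, 7) = 31824 subsets S of size 7, where X_S = 1 if the K_7 on S is monochromatic.
For a fixed S, the K_7 on S has C(7, 2) = 21 edges. P[all 21 edges red] = (1/2)^21, and likewise for blue, so P[monochromatic] = 2·(1/2)^21 = 2^{1 − 21} = 1/1048576.
Summing: E[X] = C(18, 7) · 2^{1 − 21} = 31824 · 1/1048576 = 1989/65536.
Numerically: E[X] ≈ 0.0303.

E[X] = C(18,7)·2^(1−C(7,2)) = 1989/65536 ≈ 0.0303.


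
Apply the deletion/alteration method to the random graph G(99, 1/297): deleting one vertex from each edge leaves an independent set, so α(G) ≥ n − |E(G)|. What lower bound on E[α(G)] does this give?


E[|E(G)|] = C(99, 2)·p = 4851 · (1/297) = 49/3.
E[α(G)] ≥ n − E[|E(G)|] = 99 − 49/3 = 248/3.
Numerically: ≈ 82.666667.
(This is only a lower bound; the true E[α(G)] may be larger.)

E[α(G)] ≥ 248/3 ≈ 82.666667.


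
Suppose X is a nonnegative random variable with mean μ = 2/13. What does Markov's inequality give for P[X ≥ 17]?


μ = E[X] = 2/13, a = 17.
Markov: P[X ≥ 17] ≤ μ/a = (2/13)/17 = 2/221.
Numerically: ≈ 0.009.
(Since a = 17 > μ = 0.154, the bound 2/221 is < 1 and informative.)

P[X ≥ 17] ≤ 2/221 ≈ 0.009.


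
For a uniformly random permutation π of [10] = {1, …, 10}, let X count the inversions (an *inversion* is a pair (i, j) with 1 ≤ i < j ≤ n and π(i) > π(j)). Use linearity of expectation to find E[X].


Write X = Σ X_I over the C(10, 2) = 45 pairs i < j, with X_I the indicator of one inversion.
There are 45 indicators.
For each fixed pair i < j, the values π(i) and π(j) are two distinct elements of {1, …, 10} in uniformly random order; by symmetry P[π(i) > π(j)] = 1/2.
By linearity: E[X] = 45 · (1/2) = C(10, 2) · (1/2) = 45/2 = 45/2 ≈ 22.50000.

E[X] = 45/2 = 22.50000.


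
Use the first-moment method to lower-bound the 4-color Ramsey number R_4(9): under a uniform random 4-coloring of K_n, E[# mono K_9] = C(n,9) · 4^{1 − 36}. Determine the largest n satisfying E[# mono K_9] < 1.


We need C(n, 9) · 4^{1 − 36} < 1, i.e. C(n, 9) < 4^{36 − 1} = 1180591620717411303424.
Check values of n near the boundary:
  n = 912: C(912, 9) = 1156095740032081475120; 1156095740032081475120 < 1180591620717411303424? YES
  n = 913: C(913, 9) = 1167605542753639808390; 1167605542753639808390 < 1180591620717411303424? YES
  n = 914: C(914, 9) = 1179217089587653905932; 1179217089587653905932 < 1180591620717411303424? YES
  n = 915: C(915, 9) = 1190931166636537885130; 1190931166636537885130 < 1180591620717411303424? NO
The largest n with C(n, 9) < 1180591620717411303424 is n = 914 (where E[X] = 294804272396913476483/295147905179352825856 ≈ 0.99884). Hence R_4(9) > 914, i.e. R_4(9) ≥ 915.

Largest n = 914; hence R_4(9) > 914.


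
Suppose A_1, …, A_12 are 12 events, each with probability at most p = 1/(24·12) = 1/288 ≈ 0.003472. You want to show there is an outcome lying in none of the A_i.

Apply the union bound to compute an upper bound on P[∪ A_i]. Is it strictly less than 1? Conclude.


Union bound: P[∪_{i=1}^{12} A_i] ≤ Σ_i P[A_i] ≤ 12·p = 12·(1/288) = 1/24.
Numerically: 1/24 ≈ 0.041667.
Is 1/24 < 1? YES.
Since P[∪ A_i] ≤ 1/24 < 1, the complement has P[∩ A_i^c] ≥ 1 − 1/24 = 23/24 > 0, so some outcome avoids every A_i.

12·p = 1/24 ≈ 0.041667; existence CERTIFIED by the union bound.


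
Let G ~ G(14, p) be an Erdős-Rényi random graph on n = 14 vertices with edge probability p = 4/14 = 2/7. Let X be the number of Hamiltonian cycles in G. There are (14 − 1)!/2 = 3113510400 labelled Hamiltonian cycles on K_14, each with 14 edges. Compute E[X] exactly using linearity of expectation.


K_14 has (14 − 1)!/2 = 3113510400 labelled Hamiltonian cycles.
For each such Hamiltonian cycle H, let X_H = 1 if all 14 edges of H are present in G. Then P[X_H = 1] = p^{14} = (2/7)^{14} = 16384/678223072849.
By linearity: E[X] = Σ_H E[X_H] = 3113510400 · p^{14} = 3113510400 · 16384/678223072849 = 7287393484800/96889010407.
Numerically: E[X] ≈ 75.2.

E[X] = 3113510400 · (2/7)^{14} = 7287393484800/96889010407 ≈ 75.2.


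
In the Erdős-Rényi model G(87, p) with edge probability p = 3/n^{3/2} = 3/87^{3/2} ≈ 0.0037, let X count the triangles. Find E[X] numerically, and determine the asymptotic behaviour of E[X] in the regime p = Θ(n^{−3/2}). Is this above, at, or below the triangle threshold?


Number of potential triangles: C(87, 3) = 105995.
Each occurs with probability p³ ≈ (0.0037)³ ≈ 5.05274e-08.
By linearity: E[X] = C(87, 3)·p³ ≈ 105995 · 5.05274e-08 ≈ 0.005.
Since α = 3/2 > 1, p = c/n^{3/2} = o(1/n) is below the triangle threshold p ~ 1/n. Asymptotically E[X] ~ (c³/6)·n^{3(1−α)} = (3³/6)·n^{-1.5} → 0, so by Markov's inequality G has no triangles w.h.p.

E[X] ≈ 0.005; in regime p = Θ(1/n^{3/2}) E[X] tends to 0 (below the triangle threshold p ~ 1/n).


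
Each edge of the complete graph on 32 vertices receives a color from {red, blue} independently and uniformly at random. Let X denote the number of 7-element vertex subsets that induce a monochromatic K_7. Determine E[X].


Let X = Σ_S X_S over the C(32, 7) = 3365856 subsets S of size 7, where X_S = 1 if the K_7 on S is monochromatic.
For a fixed S, the K_7 on S has C(7, 2) = 21 edges. P[all 21 edges red] = (1/2)^21, and likewise for blue, so P[monochromatic] = 2·(1/2)^21 = 2^{1 − 21} = 1/1048576.
Summing: E[X] = C(32, 7) · 2^{1 − 21} = 3365856 · 1/1048576 = 105183/32768.
Numerically: E[X] ≈ 3.209930.

E[X] = C(32,7)·2^(1−C(7,2)) = 105183/32768 ≈ 3.209930.


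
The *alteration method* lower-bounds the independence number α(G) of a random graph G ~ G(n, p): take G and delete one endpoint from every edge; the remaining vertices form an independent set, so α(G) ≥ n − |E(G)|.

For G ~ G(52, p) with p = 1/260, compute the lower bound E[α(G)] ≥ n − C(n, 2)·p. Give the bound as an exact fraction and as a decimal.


E[|E(G)|] = C(52, 2)·p = 1326 · (1/260) = 51/10.
E[α(G)] ≥ n − E[|E(G)|] = 52 − 51/10 = 469/10.
Numerically: ≈ 46.900000.
(This is only a lower bound; the true E[α(G)] may be larger.)

E[α(G)] ≥ 469/10 ≈ 46.900000.


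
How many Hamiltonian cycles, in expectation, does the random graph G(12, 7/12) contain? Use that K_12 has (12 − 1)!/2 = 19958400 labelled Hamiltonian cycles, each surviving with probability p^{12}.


K_12 has (12 − 1)!/2 = 19958400 labelled Hamiltonian cycles.
For each such Hamiltonian cycle H, let X_H = 1 if all 12 edges of H are present in G. Then P[X_H = 1] = p^{12} = (7/12)^{12} = 13841287201/8916100448256.
By linearity: E[X] = Σ_H E[X_H] = 19958400 · p^{12} = 19958400 · 13841287201/8916100448256 = 26644477861925/859963392.
Numerically: E[X] ≈ 30983.

E[X] = 19958400 · (7/12)^{12} = 26644477861925/859963392 ≈ 30983.


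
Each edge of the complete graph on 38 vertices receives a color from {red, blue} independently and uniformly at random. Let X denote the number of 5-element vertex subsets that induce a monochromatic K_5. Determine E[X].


Let X = Σ_S X_S over the C(38, 5) = 501942 subsets S of size 5, where X_S = 1 if the K_5 on S is monochromatic.
For a fixed S, the K_5 on S has C(5, 2) = 10 edges. P[all 10 edges red] = (1/2)^10, and likewise for blue, so P[monochromatic] = 2·(1/2)^10 = 2^{1 − 10} = 1/512.
By linearity: E[X] = C(38, 5) · 2^{1 − 10} = 501942 · 1/512 = 250971/256.
Numerically: E[X] ≈ 980.35547.

E[X] = C(38,5)·2^(1−C(5,2)) = 250971/256 ≈ 980.35547.


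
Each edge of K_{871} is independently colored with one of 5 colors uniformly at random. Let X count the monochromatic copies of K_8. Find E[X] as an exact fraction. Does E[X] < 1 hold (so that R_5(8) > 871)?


E[X] = C(871, 8) · 5^{1 − 28} = 7954689371890086540 · 5^{−27} = 7954689371890086540/7450580596923828125.
As a reduced fraction: E[X] = 1590937874378017308/1490116119384765625 ≈ 1.0676603.
Is E[X] < 1? NO.
Since E[X] ≥ 1, the first-moment bound is inconclusive at n = 871; it does NOT by itself certify R_5(8) > 871.

E[X] = 1590937874378017308/1490116119384765625 ≈ 1.0676603; E[X] ≥ 1; first-moment method inconclusive here.


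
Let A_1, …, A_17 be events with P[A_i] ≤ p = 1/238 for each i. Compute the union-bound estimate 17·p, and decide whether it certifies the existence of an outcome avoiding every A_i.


Union bound: P[∪_{i=1}^{17} A_i] ≤ Σ_i P[A_i] ≤ 17·p = 17·(1/238) = 1/14.
Numerically: 1/14 ≈ 0.07143.
Is 1/14 < 1? YES.
Since P[∪ A_i] ≤ 1/14 < 1, the complement has P[∩ A_i^c] ≥ 1 − 1/14 = 13/14 > 0, so some outcome avoids every A_i.

17·p = 1/14 ≈ 0.07143; existence CERTIFIED by the union bound.


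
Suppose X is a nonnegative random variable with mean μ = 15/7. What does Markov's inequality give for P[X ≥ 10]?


μ = E[X] = 15/7, a = 10.
Markov: P[X ≥ 10] ≤ μ/a = (15/7)/10 = 3/14.
Numerically: ≈ 0.2143.
(Since a = 10 > μ = 2.1429, the bound 3/14 is < 1 and informative.)

P[X ≥ 10] ≤ 3/14 ≈ 0.2143.


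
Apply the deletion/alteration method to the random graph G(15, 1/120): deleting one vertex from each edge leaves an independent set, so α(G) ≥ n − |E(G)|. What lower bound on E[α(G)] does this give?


E[|E(G)|] = C(15, 2)·p = 105 · (1/120) = 7/8.
E[α(G)] ≥ n − E[|E(G)|] = 15 − 7/8 = 113/8.
Numerically: ≈ 14.12500.
(This is only a lower bound; the true E[α(G)] may be larger.)

E[α(G)] ≥ 113/8 ≈ 14.12500.


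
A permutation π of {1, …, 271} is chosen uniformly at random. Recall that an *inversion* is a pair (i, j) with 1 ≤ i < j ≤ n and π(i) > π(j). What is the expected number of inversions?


Write X = Σ X_I over the C(271, 2) = 36585 pairs i < j, with X_I the indicator of one inversion.
There are 36585 indicators.
For each fixed pair i < j, the values π(i) and π(j) are two distinct elements of {1, …, 271} in uniformly random order; by symmetry P[π(i) > π(j)] = 1/2.
By linearity: E[X] = 36585 · (1/2) = C(271, 2) · (1/2) = 36585/2 = 36585/2 ≈ 18292.5000.

E[X] = 36585/2 = 18292.5000.


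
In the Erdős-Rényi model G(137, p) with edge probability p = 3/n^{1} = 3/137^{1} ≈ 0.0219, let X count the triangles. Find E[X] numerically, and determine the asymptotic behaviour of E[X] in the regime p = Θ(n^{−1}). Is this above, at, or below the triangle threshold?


Number of potential triangles: C(137, 3) = 419220.
Each occurs with probability p³ ≈ (0.0219)³ ≈ 1.050031e-05.
By linearity: E[X] = C(137, 3)·p³ ≈ 419220 · 1.050031e-05 ≈ 4.4019.
Here α = 1, so p = 3/n is exactly at the triangle threshold p ~ 1/n. Asymptotically E[X] → c³/6 = 3³/6 = 9/2 ≈ 4.5000, a bounded constant. In this regime the triangle count is asymptotically Poisson(c³/6).

E[X] ≈ 4.4019; in regime p = Θ(1/n^{1}) E[X] stays bounded (at the triangle threshold p ~ 1/n).


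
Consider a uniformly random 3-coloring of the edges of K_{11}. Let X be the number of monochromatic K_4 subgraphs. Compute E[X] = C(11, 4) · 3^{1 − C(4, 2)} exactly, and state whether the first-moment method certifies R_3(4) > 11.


E[X] = C(11, 4) · 3^{1 − 6} = 330 · 3^{−5} = 330/243.
As a reduced fraction: E[X] = 110/81 ≈ 1.3580247.
Is E[X] < 1? NO.
Since E[X] ≥ 1, the first-moment bound is inconclusive at n = 11; it does NOT by itself certify R_3(4) > 11.

E[X] = 110/81 ≈ 1.3580247; E[X] ≥ 1; first-moment method inconclusive here.


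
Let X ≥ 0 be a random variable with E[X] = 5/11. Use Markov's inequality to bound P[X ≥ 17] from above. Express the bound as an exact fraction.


μ = E[X] = 5/11, a = 17.
Markov: P[X ≥ 17] ≤ μ/a = (5/11)/17 = 5/187.
Numerically: ≈ 0.027.
(Since a = 17 > μ = 0.455, the bound 5/187 is < 1 and informative.)

P[X ≥ 17] ≤ 5/187 ≈ 0.027.


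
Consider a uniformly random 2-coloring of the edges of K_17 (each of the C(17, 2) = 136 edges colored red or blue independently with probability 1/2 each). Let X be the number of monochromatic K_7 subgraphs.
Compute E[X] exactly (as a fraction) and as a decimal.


Let X = Σ_S X_S over the C(17, 7) = 19448 subsets S of size 7, where X_S = 1 if the K_7 on S is monochromatic.
For a fixed S, the K_7 on S has C(7, 2) = 21 edges. P[all 21 edges red] = (1/2)^21, and likewise for blue, so P[monochromatic] = 2·(1/2)^21 = 2^{1 − 21} = 1/1048576.
By linearity: E[X] = C(17, 7) · 2^{1 − 21} = 19448 · 1/1048576 = 2431/131072.
Numerically: E[X] ≈ 0.0185.

E[X] = C(17,7)·2^(1−C(7,2)) = 2431/131072 ≈ 0.0185.


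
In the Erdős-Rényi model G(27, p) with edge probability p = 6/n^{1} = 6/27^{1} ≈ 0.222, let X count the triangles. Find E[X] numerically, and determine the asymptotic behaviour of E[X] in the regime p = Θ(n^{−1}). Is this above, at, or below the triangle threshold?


Number of potential triangles: C(27, 3) = 2925.
Each occurs with probability p³ ≈ (0.222)³ ≈ 1.09739e-02.
By linearity: E[X] = C(27, 3)·p³ ≈ 2925 · 1.09739e-02 ≈ 32.099.
Here α = 1, so p = 6/n is exactly at the triangle threshold p ~ 1/n. Asymptotically E[X] → c³/6 = 6³/6 = 36 ≈ 36.000, a bounded constant. In this regime the triangle count is asymptotically Poisson(c³/6).

E[X] ≈ 32.099; in regime p = Θ(1/n^{1}) E[X] stays bounded (at the triangle threshold p ~ 1/n).


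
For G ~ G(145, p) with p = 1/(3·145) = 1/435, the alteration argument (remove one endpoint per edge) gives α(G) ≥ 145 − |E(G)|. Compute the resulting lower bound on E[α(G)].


E[|E(G)|] = C(145, 2)·p = 10440 · (1/435) = 24.
E[α(G)] ≥ n − E[|E(G)|] = 145 − 24 = 121.
Numerically: ≈ 121.00000.
(This is only a lower bound; the true E[α(G)] may be larger.)

E[α(G)] ≥ 121 ≈ 121.00000.


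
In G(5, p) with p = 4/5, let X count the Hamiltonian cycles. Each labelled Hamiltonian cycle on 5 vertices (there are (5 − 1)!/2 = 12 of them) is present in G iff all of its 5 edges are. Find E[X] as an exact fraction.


K_5 has (5 − 1)!/2 = 12 labelled Hamiltonian cycles.
For each such Hamiltonian cycle H, let X_H = 1 if all 5 edges of H are present in G. Then P[X_H = 1] = p^{5} = (4/5)^{5} = 1024/3125.
Summing the indicators: E[X] = Σ_H E[X_H] = 12 · p^{5} = 12 · 1024/3125 = 12288/3125.
Numerically: E[X] ≈ 3.93216.

E[X] = 12 · (4/5)^{5} = 12288/3125 ≈ 3.93216.


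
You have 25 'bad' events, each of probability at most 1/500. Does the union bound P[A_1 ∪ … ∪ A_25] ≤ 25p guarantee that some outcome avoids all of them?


Union bound: P[∪_{i=1}^{25} A_i] ≤ Σ_i P[A_i] ≤ 25·p = 25·(1/500) = 1/20.
Numerically: 1/20 ≈ 0.05000.
Is 1/20 < 1? YES.
Since P[∪ A_i] ≤ 1/20 < 1, the complement has P[∩ A_i^c] ≥ 1 − 1/20 = 19/20 > 0, so some outcome avoids every A_i.

25·p = 1/20 ≈ 0.05000; existence CERTIFIED by the union bound.


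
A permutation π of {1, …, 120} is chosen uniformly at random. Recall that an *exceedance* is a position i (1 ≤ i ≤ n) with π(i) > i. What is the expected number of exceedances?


Write X = Σ_{i=1}^{120} X_i, where X_i = 1_{π(i) > i}.
For each fixed i, π(i) is uniform over {1, …, 120} (marginal of a uniform permutation), so P[π(i) > i] = (n − i)/n. Summing: Σ_{i=1}^{120} (n − i)/n = (0 + 1 + … + 119)/120 = 120(120 − 1)/(2·120) = (120 − 1)/2.
Hence E[X] = Σ_{i=1}^{120} (120 − i)/120 = 119/2 ≈ 59.500000.

E[X] = 119/2 = 59.500000.


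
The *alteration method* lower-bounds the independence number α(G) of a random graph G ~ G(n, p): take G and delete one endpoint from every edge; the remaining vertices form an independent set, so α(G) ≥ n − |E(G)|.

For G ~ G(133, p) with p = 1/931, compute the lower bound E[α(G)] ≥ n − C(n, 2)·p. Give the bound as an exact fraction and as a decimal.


E[|E(G)|] = C(133, 2)·p = 8778 · (1/931) = 66/7.
E[α(G)] ≥ n − E[|E(G)|] = 133 − 66/7 = 865/7.
Numerically: ≈ 123.571429.
(This is only a lower bound; the true E[α(G)] may be larger.)

E[α(G)] ≥ 865/7 ≈ 123.571429.


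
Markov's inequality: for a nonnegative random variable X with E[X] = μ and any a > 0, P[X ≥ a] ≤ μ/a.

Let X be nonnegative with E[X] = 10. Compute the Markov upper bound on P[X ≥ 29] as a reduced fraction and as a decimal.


μ = E[X] = 10, a = 29.
Markov: P[X ≥ 29] ≤ μ/a = (10)/29 = 10/29.
Numerically: ≈ 0.3448.
(Since a = 29 > μ = 10.0000, the bound 10/29 is < 1 and informative.)

P[X ≥ 29] ≤ 10/29 ≈ 0.3448.


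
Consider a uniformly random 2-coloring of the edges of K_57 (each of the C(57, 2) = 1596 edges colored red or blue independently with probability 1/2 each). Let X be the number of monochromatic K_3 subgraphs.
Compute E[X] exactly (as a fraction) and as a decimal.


Let X = Σ_S X_S over the C(57, 3) = 29260 subsets S of size 3, where X_S = 1 if the K_3 on S is monochromatic.
For a fixed S, the K_3 on S has C(3, 2) = 3 edges. P[all 3 edges red] = (1/2)^3, and likewise for blue, so P[monochromatic] = 2·(1/2)^3 = 2^{1 − 3} = 1/4.
By linearity: E[X] = C(57, 3) · 2^{1 − 3} = 29260 · 1/4 = 7315.
Numerically: E[X] ≈ 7315.0000.

E[X] = C(57,3)·2^(1−C(3,2)) = 7315 ≈ 7315.0000.


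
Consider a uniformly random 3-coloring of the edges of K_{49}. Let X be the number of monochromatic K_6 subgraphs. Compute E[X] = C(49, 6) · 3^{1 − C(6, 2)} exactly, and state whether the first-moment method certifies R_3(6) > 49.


E[X] = C(49, 6) · 3^{1 − 15} = 13983816 · 3^{−14} = 13983816/4782969.
As a reduced fraction: E[X] = 4661272/1594323 ≈ 2.92367.
Is E[X] < 1? NO.
Since E[X] ≥ 1, the first-moment bound is inconclusive at n = 49; it does NOT by itself certify R_3(6) > 49.

E[X] = 4661272/1594323 ≈ 2.92367; E[X] ≥ 1; first-moment method inconclusive here.


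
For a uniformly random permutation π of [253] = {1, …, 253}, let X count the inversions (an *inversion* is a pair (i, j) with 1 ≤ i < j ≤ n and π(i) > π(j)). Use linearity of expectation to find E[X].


Write X = Σ X_I over the C(253, 2) = 31878 pairs i < j, with X_I the indicator of one inversion.
There are 31878 indicators.
For each fixed pair i < j, the values π(i) and π(j) are two distinct elements of {1, …, 253} in uniformly random order; by symmetry P[π(i) > π(j)] = 1/2.
By linearity: E[X] = 31878 · (1/2) = C(253, 2) · (1/2) = 31878/2 = 15939 ≈ 15939.000000.

E[X] = 15939 = 15939.000000.


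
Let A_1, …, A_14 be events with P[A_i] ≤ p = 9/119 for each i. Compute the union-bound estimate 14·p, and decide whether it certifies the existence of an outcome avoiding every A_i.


Union bound: P[∪_{i=1}^{14} A_i] ≤ Σ_i P[A_i] ≤ 14·p = 14·(9/119) = 18/17.
Numerically: 18/17 ≈ 1.0588235.
Is 18/17 < 1? NO.
Since the bound 18/17 is ≥ 1, the union bound is uninformative here; it does NOT by itself certify existence.

14·p = 18/17 ≈ 1.0588235; existence NOT certified by the union bound.
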